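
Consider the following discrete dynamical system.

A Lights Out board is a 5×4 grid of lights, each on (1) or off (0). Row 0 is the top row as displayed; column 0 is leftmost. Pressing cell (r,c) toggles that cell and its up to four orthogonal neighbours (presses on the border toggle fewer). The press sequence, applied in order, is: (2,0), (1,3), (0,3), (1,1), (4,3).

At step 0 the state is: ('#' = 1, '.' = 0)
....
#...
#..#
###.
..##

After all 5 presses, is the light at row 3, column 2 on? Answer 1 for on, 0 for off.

0) ....
#...
#..#
###.
..##
1) ....
....
.#.#
.##.
..##
2) ...#
..##
.#..
.##.
..##
3) ..#.
..#.
.#..
.##.
..##
4) .##.
##..
....
.##.
..##
5) .##.
##..
....
.###
....

1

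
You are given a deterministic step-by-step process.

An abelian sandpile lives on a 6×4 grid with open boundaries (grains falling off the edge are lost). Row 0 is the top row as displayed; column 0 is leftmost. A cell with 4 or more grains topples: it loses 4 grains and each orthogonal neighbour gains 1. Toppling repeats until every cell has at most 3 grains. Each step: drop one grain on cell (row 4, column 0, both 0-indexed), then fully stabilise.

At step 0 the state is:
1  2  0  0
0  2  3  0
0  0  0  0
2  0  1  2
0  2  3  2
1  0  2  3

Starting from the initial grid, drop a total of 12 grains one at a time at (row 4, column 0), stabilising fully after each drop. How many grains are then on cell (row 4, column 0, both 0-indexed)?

3

k=0  1  2  0  0
0  2  3  0
0  0  0  0
2  0  1  2
0  2  3  2
1  0  2  3
k=1  1  2  0  0
0  2  3  0
0  0  0  0
2  0  1  2
1  2  3  2
1  0  2  3
k=2  1  2  0  0
0  2  3  0
0  0  0  0
2  0  1  2
2  2  3  2
1  0  2  3
k=3  1  2  0  0
0  2  3  0
0  0  0  0
2  0  1  2
3  2  3  2
1  0  2  3
k=4  1  2  0  0
0  2  3  0
0  0  0  0
3  0  1  2
0  3  3  2
2  0  2  3
k=5  1  2  0  0
0  2  3  0
0  0  0  0
3  0  1  2
1  3  3  2
2  0  2  3
k=6  1  2  0  0
0  2  3  0
0  0  0  0
3  0  1  2
2  3  3  2
2  0  2  3
k=7  1  2  0  0
0  2  3  0
0  0  0  0
3  0  1  2
3  3  3  2
2  0  2  3
k=8  1  2  0  0
0  2  3  0
1  0  0  0
0  2  2  2
2  1  0  3
3  1  3  3
k=9  1  2  0  0
0  2  3  0
1  0  0  0
0  2  2  2
3  1  0  3
3  1  3  3
k=10  1  2  0  0
0  2  3  0
1  0  0  0
1  2  2  2
1  2  0  3
0  2  3  3
k=11  1  2  0  0
0  2  3  0
1  0  0  0
1  2  2  2
2  2  0  3
0  2  3  3
k=12  1  2  0  0
0  2  3  0
1  0  0  0
1  2  2  2
3  2  0  3
0  2  3  3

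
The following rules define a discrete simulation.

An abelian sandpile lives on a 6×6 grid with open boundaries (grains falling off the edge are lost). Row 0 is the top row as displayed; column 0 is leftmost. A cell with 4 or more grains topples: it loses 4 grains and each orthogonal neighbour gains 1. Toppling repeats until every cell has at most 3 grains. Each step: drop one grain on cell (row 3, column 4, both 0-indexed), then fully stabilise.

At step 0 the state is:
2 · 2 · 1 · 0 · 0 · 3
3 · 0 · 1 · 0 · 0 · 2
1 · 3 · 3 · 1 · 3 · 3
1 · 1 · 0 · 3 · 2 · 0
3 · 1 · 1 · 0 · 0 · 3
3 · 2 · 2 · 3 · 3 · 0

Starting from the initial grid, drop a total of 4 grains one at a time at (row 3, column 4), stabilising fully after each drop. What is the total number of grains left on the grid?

t=0: 2 · 2 · 1 · 0 · 0 · 3
3 · 0 · 1 · 0 · 0 · 2
1 · 3 · 3 · 1 · 3 · 3
1 · 1 · 0 · 3 · 2 · 0
3 · 1 · 1 · 0 · 0 · 3
3 · 2 · 2 · 3 · 3 · 0
t=1: 2 · 2 · 1 · 0 · 0 · 3
3 · 0 · 1 · 0 · 0 · 2
1 · 3 · 3 · 1 · 3 · 3
1 · 1 · 0 · 3 · 3 · 0
3 · 1 · 1 · 0 · 0 · 3
3 · 2 · 2 · 3 · 3 · 0
t=2: 2 · 2 · 1 · 0 · 0 · 3
3 · 0 · 1 · 0 · 1 · 3
1 · 3 · 3 · 3 · 1 · 0
1 · 1 · 1 · 0 · 2 · 2
3 · 1 · 1 · 1 · 1 · 3
3 · 2 · 2 · 3 · 3 · 0
t=3: 2 · 2 · 1 · 0 · 0 · 3
3 · 0 · 1 · 0 · 1 · 3
1 · 3 · 3 · 3 · 1 · 0
1 · 1 · 1 · 0 · 3 · 2
3 · 1 · 1 · 1 · 1 · 3
3 · 2 · 2 · 3 · 3 · 0
t=4: 2 · 2 · 1 · 0 · 0 · 3
3 · 0 · 1 · 0 · 1 · 3
1 · 3 · 3 · 3 · 2 · 0
1 · 1 · 1 · 1 · 0 · 3
3 · 1 · 1 · 1 · 2 · 3
3 · 2 · 2 · 3 · 3 · 0

59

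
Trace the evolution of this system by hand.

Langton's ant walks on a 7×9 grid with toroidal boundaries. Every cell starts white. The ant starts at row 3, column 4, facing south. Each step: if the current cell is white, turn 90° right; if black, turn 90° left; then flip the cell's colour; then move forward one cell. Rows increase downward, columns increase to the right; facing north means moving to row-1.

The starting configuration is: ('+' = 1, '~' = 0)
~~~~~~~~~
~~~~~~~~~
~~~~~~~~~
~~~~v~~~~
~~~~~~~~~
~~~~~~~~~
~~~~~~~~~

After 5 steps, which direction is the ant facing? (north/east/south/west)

east

[0] ~~~~~~~~~
~~~~~~~~~
~~~~~~~~~
~~~~v~~~~
~~~~~~~~~
~~~~~~~~~
~~~~~~~~~
[1] ~~~~~~~~~
~~~~~~~~~
~~~~~~~~~
~~~<+~~~~
~~~~~~~~~
~~~~~~~~~
~~~~~~~~~
[2] ~~~~~~~~~
~~~~~~~~~
~~~^~~~~~
~~~++~~~~
~~~~~~~~~
~~~~~~~~~
~~~~~~~~~
[3] ~~~~~~~~~
~~~~~~~~~
~~~+>~~~~
~~~++~~~~
~~~~~~~~~
~~~~~~~~~
~~~~~~~~~
[4] ~~~~~~~~~
~~~~~~~~~
~~~++~~~~
~~~+v~~~~
~~~~~~~~~
~~~~~~~~~
~~~~~~~~~
[5] ~~~~~~~~~
~~~~~~~~~
~~~++~~~~
~~~+~>~~~
~~~~~~~~~
~~~~~~~~~
~~~~~~~~~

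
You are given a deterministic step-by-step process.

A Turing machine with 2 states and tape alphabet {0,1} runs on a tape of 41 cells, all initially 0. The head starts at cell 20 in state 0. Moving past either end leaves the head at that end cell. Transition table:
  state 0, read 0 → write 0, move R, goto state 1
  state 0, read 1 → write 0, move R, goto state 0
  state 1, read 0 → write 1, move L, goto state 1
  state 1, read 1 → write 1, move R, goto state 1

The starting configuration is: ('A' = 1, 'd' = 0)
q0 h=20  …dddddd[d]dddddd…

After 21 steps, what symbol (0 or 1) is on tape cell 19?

t=0: q0 h=20  …dddddd[d]dddddd…
t=1: q1 h=21  …dddddd[d]dddddd…
t=2: q1 h=20  …dddddd[d]Addddd…
t=3: q1 h=19  …dddddd[d]AAdddd…
t=4: q1 h=18  …dddddd[d]AAAddd…
t=5: q1 h=17  …dddddd[d]AAAAdd…
t=6: q1 h=16  …dddddd[d]AAAAAd…
t=7: q1 h=15  …dddddd[d]AAAAAA…
t=8: q1 h=14  …dddddd[d]AAAAAA…
t=9: q1 h=13  …dddddd[d]AAAAAA…
t=10: q1 h=12  …dddddd[d]AAAAAA…
t=11: q1 h=11  …dddddd[d]AAAAAA…
t=12: q1 h=10  …dddddd[d]AAAAAA…
t=13: q1 h= 9  …dddddd[d]AAAAAA…
t=14: q1 h= 8  …dddddd[d]AAAAAA…
t=15: q1 h= 7  …dddddd[d]AAAAAA…
t=16: q1 h= 6  |dddddd[d]AAAAAA…
t=17: q1 h= 5  |ddddd[d]AAAAAA…
t=18: q1 h= 4  |dddd[d]AAAAAA…
t=19: q1 h= 3  |ddd[d]AAAAAA…
t=20: q1 h= 2  |dd[d]AAAAAA…
t=21: q1 h= 1  |d[d]AAAAAA…

1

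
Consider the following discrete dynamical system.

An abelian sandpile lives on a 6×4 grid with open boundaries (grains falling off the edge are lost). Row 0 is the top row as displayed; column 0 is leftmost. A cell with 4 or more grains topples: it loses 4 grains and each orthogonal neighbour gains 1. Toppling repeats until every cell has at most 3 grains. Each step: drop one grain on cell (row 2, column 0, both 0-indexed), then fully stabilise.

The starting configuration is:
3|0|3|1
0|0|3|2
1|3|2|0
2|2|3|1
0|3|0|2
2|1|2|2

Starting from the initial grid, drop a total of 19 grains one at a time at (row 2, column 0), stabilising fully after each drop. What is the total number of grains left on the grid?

44

k=0  3|0|3|1
0|0|3|2
1|3|2|0
2|2|3|1
0|3|0|2
2|1|2|2
k=1  3|0|3|1
0|0|3|2
2|3|2|0
2|2|3|1
0|3|0|2
2|1|2|2
k=2  3|0|3|1
0|0|3|2
3|3|2|0
2|2|3|1
0|3|0|2
2|1|2|2
k=3  3|0|3|1
1|1|3|2
1|0|3|0
3|3|3|1
0|3|0|2
2|1|2|2
k=4  3|0|3|1
1|1|3|2
2|0|3|0
3|3|3|1
0|3|0|2
2|1|2|2
k=5  3|0|3|1
1|1|3|2
3|0|3|0
3|3|3|1
0|3|0|2
2|1|2|2
k=6  3|1|0|2
2|2|1|3
1|3|1|1
1|2|1|2
2|0|2|2
2|2|2|2
k=7  3|1|0|2
2|2|1|3
2|3|1|1
1|2|1|2
2|0|2|2
2|2|2|2
k=8  3|1|0|2
2|2|1|3
3|3|1|1
1|2|1|2
2|0|2|2
2|2|2|2
k=9  3|1|0|2
3|3|1|3
1|0|2|1
2|3|1|2
2|0|2|2
2|2|2|2
k=10  3|1|0|2
3|3|1|3
2|0|2|1
2|3|1|2
2|0|2|2
2|2|2|2
k=11  3|1|0|2
3|3|1|3
3|0|2|1
2|3|1|2
2|0|2|2
2|2|2|2
k=12  0|3|0|2
2|0|2|3
1|2|2|1
3|3|1|2
2|0|2|2
2|2|2|2
k=13  0|3|0|2
2|0|2|3
2|2|2|1
3|3|1|2
2|0|2|2
2|2|2|2
k=14  0|3|0|2
2|0|2|3
3|2|2|1
3|3|1|2
2|0|2|2
2|2|2|2
k=15  0|3|0|2
3|1|2|3
2|0|3|1
1|1|2|2
3|1|2|2
2|2|2|2
k=16  0|3|0|2
3|1|2|3
3|0|3|1
1|1|2|2
3|1|2|2
2|2|2|2
k=17  1|3|0|2
0|2|2|3
1|1|3|1
2|1|2|2
3|1|2|2
2|2|2|2
k=18  1|3|0|2
0|2|2|3
2|1|3|1
2|1|2|2
3|1|2|2
2|2|2|2
k=19  1|3|0|2
0|2|2|3
3|1|3|1
2|1|2|2
3|1|2|2
2|2|2|2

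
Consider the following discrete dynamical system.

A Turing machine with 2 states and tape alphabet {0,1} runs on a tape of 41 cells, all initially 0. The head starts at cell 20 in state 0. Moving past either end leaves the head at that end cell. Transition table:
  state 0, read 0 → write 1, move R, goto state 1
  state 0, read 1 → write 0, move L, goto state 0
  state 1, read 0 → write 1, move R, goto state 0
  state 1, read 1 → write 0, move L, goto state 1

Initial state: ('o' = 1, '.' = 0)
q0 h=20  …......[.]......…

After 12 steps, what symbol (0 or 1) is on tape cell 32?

t=0: q0 h=20  …......[.]......…
t=1: q1 h=21  ….....o[.]......…
t=2: q0 h=22  …....oo[.]......…
t=3: q1 h=23  …...ooo[.]......…
t=4: q0 h=24  …..oooo[.]......…
t=5: q1 h=25  ….ooooo[.]......…
t=6: q0 h=26  …oooooo[.]......…
t=7: q1 h=27  …oooooo[.]......…
t=8: q0 h=28  …oooooo[.]......…
t=9: q1 h=29  …oooooo[.]......…
t=10: q0 h=30  …oooooo[.]......…
t=11: q1 h=31  …oooooo[.]......…
t=12: q0 h=32  …oooooo[.]......…

0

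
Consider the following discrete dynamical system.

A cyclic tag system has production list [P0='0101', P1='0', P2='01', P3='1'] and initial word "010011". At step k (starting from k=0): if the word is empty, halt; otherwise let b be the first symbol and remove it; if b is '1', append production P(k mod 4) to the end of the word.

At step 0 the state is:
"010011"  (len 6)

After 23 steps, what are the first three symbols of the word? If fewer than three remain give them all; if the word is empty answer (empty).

gen 0: "010011"  (len 6)
gen 1: "10011"  (len 5)
gen 2: "00110"  (len 5)
gen 3: "0110"  (len 4)
gen 4: "110"  (len 3)
gen 5: "100101"  (len 6)
gen 6: "001010"  (len 6)
gen 7: "01010"  (len 5)
gen 8: "1010"  (len 4)
gen 9: "0100101"  (len 7)
gen 10: "100101"  (len 6)
gen 11: "0010101"  (len 7)
gen 12: "010101"  (len 6)
gen 13: "10101"  (len 5)
gen 14: "01010"  (len 5)
gen 15: "1010"  (len 4)
gen 16: "0101"  (len 4)
gen 17: "101"  (len 3)
gen 18: "010"  (len 3)
gen 19: "10"  (len 2)
gen 20: "01"  (len 2)
gen 21: "1"  (len 1)
gen 22: "0"  (len 1)
gen 23: (halted — word empty)

(empty)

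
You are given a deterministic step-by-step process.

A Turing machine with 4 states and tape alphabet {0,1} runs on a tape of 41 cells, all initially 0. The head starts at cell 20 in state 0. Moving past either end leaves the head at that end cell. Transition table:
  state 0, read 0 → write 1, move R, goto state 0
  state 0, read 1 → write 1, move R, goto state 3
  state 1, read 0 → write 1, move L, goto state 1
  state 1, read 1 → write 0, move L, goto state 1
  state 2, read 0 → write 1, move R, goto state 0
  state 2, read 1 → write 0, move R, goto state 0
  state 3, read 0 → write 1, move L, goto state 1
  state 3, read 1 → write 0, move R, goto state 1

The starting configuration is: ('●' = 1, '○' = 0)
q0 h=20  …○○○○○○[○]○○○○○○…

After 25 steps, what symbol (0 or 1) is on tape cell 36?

1

t=0: q0 h=20  …○○○○○○[○]○○○○○○…
t=1: q0 h=21  …○○○○○●[○]○○○○○○…
t=2: q0 h=22  …○○○○●●[○]○○○○○○…
t=3: q0 h=23  …○○○●●●[○]○○○○○○…
t=4: q0 h=24  …○○●●●●[○]○○○○○○…
t=5: q0 h=25  …○●●●●●[○]○○○○○○…
t=6: q0 h=26  …●●●●●●[○]○○○○○○…
t=7: q0 h=27  …●●●●●●[○]○○○○○○…
t=8: q0 h=28  …●●●●●●[○]○○○○○○…
t=9: q0 h=29  …●●●●●●[○]○○○○○○…
t=10: q0 h=30  …●●●●●●[○]○○○○○○…
t=11: q0 h=31  …●●●●●●[○]○○○○○○…
t=12: q0 h=32  …●●●●●●[○]○○○○○○…
t=13: q0 h=33  …●●●●●●[○]○○○○○○…
t=14: q0 h=34  …●●●●●●[○]○○○○○○|
t=15: q0 h=35  …●●●●●●[○]○○○○○|
t=16: q0 h=36  …●●●●●●[○]○○○○|
t=17: q0 h=37  …●●●●●●[○]○○○|
t=18: q0 h=38  …●●●●●●[○]○○|
t=19: q0 h=39  …●●●●●●[○]○|
t=20: q0 h=40  …●●●●●●[○]|
t=21: q0 h=40  …●●●●●●[●]|
t=22: q3 h=40  …●●●●●●[●]|
t=23: q1 h=40  …●●●●●●[○]|
t=24: q1 h=39  …●●●●●●[●]●|
t=25: q1 h=38  …●●●●●●[●]○●|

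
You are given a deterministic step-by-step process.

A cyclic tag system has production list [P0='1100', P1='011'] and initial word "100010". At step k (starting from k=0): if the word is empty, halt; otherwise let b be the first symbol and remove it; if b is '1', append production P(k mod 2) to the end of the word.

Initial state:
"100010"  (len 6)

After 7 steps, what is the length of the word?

11

t=0: "100010"  (len 6)
t=1: "000101100"  (len 9)
t=2: "00101100"  (len 8)
t=3: "0101100"  (len 7)
t=4: "101100"  (len 6)
t=5: "011001100"  (len 9)
t=6: "11001100"  (len 8)
t=7: "10011001100"  (len 11)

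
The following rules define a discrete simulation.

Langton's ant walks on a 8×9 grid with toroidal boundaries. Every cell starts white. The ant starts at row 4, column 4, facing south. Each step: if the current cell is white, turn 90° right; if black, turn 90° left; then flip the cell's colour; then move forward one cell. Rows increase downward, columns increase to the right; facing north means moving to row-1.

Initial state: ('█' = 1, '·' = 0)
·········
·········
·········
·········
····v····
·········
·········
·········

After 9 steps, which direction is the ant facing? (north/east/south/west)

east

step 0: ·········
·········
·········
·········
····v····
·········
·········
·········
step 1: ·········
·········
·········
·········
···<█····
·········
·········
·········
step 2: ·········
·········
·········
···^·····
···██····
·········
·········
·········
step 3: ·········
·········
·········
···█>····
···██····
·········
·········
·········
step 4: ·········
·········
·········
···██····
···█v····
·········
·········
·········
step 5: ·········
·········
·········
···██····
···█·>···
·········
·········
·········
step 6: ·········
·········
·········
···██····
···█·█···
·····v···
·········
·········
step 7: ·········
·········
·········
···██····
···█·█···
····<█···
·········
·········
step 8: ·········
·········
·········
···██····
···█^█···
····██···
·········
·········
step 9: ·········
·········
·········
···██····
···██>···
····██···
·········
·········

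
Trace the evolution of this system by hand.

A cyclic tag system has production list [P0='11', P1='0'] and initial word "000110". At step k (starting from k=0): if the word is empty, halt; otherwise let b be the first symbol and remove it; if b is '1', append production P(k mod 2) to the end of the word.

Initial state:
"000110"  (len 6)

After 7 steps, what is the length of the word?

t=0: "000110"  (len 6)
t=1: "00110"  (len 5)
t=2: "0110"  (len 4)
t=3: "110"  (len 3)
t=4: "100"  (len 3)
t=5: "0011"  (len 4)
t=6: "011"  (len 3)
t=7: "11"  (len 2)

2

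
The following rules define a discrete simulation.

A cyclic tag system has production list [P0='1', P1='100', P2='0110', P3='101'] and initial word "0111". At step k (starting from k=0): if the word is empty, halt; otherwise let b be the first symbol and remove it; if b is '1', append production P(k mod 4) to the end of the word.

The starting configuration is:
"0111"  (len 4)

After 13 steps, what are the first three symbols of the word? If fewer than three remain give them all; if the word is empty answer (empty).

111

0) "0111"  (len 4)
1) "111"  (len 3)
2) "11100"  (len 5)
3) "11000110"  (len 8)
4) "1000110101"  (len 10)
5) "0001101011"  (len 10)
6) "001101011"  (len 9)
7) "01101011"  (len 8)
8) "1101011"  (len 7)
9) "1010111"  (len 7)
10) "010111100"  (len 9)
11) "10111100"  (len 8)
12) "0111100101"  (len 10)
13) "111100101"  (len 9)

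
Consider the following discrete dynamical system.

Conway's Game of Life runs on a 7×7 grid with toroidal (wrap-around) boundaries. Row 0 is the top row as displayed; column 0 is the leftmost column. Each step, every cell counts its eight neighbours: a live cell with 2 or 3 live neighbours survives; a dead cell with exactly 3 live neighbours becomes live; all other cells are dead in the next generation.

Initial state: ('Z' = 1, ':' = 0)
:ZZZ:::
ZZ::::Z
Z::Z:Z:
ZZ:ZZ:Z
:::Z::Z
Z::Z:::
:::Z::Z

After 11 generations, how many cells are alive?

t=0: :ZZZ:::
ZZ::::Z
Z::Z:Z:
ZZ:ZZ:Z
:::Z::Z
Z::Z:::
:::Z::Z
t=1: :Z:Z::Z
:::ZZ:Z
:::Z:Z:
:Z:Z:::
:Z:Z:ZZ
Z:ZZZ:Z
ZZ:ZZ::
t=2: :Z::::Z
Z::Z::Z
:::Z:Z:
Z::Z:ZZ
:Z:::ZZ
:::::::
:::::::
t=3: ::::::Z
Z:Z:ZZZ
::ZZ:Z:
Z:Z::::
::::ZZ:
:::::::
:::::::
t=4: Z:::::Z
ZZZ:Z::
Z:Z::Z:
:ZZ::ZZ
:::::::
:::::::
:::::::
t=5: Z:::::Z
::ZZ:Z:
::::ZZ:
ZZZ::ZZ
:::::::
:::::::
:::::::
t=6: ::::::Z
:::Z:Z:
Z::::::
ZZ::ZZZ
ZZ::::Z
:::::::
:::::::
t=7: :::::::
::::::Z
ZZ:::::
:::::Z:
:Z:::::
Z::::::
:::::::
t=8: :::::::
Z::::::
Z:::::Z
ZZ:::::
:::::::
:::::::
:::::::
t=9: :::::::
Z:::::Z
::::::Z
ZZ::::Z
:::::::
:::::::
:::::::
t=10: :::::::
Z:::::Z
:Z:::Z:
Z:::::Z
Z::::::
:::::::
:::::::
t=11: :::::::
Z:::::Z
:Z:::Z:
ZZ::::Z
Z:::::Z
:::::::
:::::::

9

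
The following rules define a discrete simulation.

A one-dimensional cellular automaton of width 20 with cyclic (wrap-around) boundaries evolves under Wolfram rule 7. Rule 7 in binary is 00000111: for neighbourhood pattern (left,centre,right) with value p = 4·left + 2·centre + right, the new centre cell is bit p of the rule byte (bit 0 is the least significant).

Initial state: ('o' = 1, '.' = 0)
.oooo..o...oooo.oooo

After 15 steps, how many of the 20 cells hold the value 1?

5

t=0: .oooo..o...oooo.oooo
t=1: ......oo.oo.........
t=2: oooooo......oooooooo
t=3: .......ooooo........
t=4: ooooooo......ooooooo
t=5: ........ooooo.......
t=6: oooooooo......oooooo
t=7: .........ooooo......
t=8: ooooooooo......ooooo
t=9: ..........ooooo.....
t=10: oooooooooo......oooo
t=11: ...........ooooo....
t=12: ooooooooooo......ooo
t=13: ............ooooo...
t=14: oooooooooooo......oo
t=15: .............ooooo..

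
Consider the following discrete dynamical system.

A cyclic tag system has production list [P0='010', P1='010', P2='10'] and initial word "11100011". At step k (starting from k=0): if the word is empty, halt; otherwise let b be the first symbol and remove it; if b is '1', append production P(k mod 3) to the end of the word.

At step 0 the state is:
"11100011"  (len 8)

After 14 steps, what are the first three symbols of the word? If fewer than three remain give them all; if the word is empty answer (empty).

100

t=0: "11100011"  (len 8)
t=1: "1100011010"  (len 10)
t=2: "100011010010"  (len 12)
t=3: "0001101001010"  (len 13)
t=4: "001101001010"  (len 12)
t=5: "01101001010"  (len 11)
t=6: "1101001010"  (len 10)
t=7: "101001010010"  (len 12)
t=8: "01001010010010"  (len 14)
t=9: "1001010010010"  (len 13)
t=10: "001010010010010"  (len 15)
t=11: "01010010010010"  (len 14)
t=12: "1010010010010"  (len 13)
t=13: "010010010010010"  (len 15)
t=14: "10010010010010"  (len 14)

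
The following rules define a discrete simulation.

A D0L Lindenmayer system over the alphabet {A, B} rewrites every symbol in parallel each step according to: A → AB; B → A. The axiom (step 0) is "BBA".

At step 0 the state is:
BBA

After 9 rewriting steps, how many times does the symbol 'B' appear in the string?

gen 0: BBA
gen 1: AAAB
gen 2: ABABABA
gen 3: ABAABAABAAB
gen 4: ABAABABAABABAABABA
gen 5: ABAABABAABAABABAABAABABAABAAB
gen 6: ABAABABAABAABABAABABAABAABABAABABAABAABABAABABA
gen 7: ABAABABAABAABABAABABAABAABABAABAABABAABABAABAABABAABAABABAABABAABAABABAABAAB
gen 8: ABAABABAABAABABAABABAABAABABAABAABABAABABAABAABABAABABAABA…AABABAABABAABAABABAABABAABAABABAABAABABAABABAABAABABAABABA  (len 123)
gen 9: ABAABABAABAABABAABABAABAABABAABAABABAABABAABAABABAABABAABA…AABABAABABAABAABABAABABAABAABABAABAABABAABABAABAABABAABAAB  (len 199)

76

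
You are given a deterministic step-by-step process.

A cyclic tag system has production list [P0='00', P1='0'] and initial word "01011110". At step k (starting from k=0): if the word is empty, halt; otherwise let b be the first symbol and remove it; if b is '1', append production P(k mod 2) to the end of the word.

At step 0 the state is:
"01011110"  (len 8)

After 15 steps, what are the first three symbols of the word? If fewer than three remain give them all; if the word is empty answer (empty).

(empty)

0) "01011110"  (len 8)
1) "1011110"  (len 7)
2) "0111100"  (len 7)
3) "111100"  (len 6)
4) "111000"  (len 6)
5) "1100000"  (len 7)
6) "1000000"  (len 7)
7) "00000000"  (len 8)
8) "0000000"  (len 7)
9) "000000"  (len 6)
10) "00000"  (len 5)
11) "0000"  (len 4)
12) "000"  (len 3)
13) "00"  (len 2)
14) "0"  (len 1)
15) (halted — word empty)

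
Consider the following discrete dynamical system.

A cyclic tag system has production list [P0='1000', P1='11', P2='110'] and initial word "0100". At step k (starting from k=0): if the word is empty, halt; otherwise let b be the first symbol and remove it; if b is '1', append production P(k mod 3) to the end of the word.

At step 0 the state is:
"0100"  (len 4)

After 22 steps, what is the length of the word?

t=0: "0100"  (len 4)
t=1: "100"  (len 3)
t=2: "0011"  (len 4)
t=3: "011"  (len 3)
t=4: "11"  (len 2)
t=5: "111"  (len 3)
t=6: "11110"  (len 5)
t=7: "11101000"  (len 8)
t=8: "110100011"  (len 9)
t=9: "10100011110"  (len 11)
t=10: "01000111101000"  (len 14)
t=11: "1000111101000"  (len 13)
t=12: "000111101000110"  (len 15)
t=13: "00111101000110"  (len 14)
t=14: "0111101000110"  (len 13)
t=15: "111101000110"  (len 12)
t=16: "111010001101000"  (len 15)
t=17: "1101000110100011"  (len 16)
t=18: "101000110100011110"  (len 18)
t=19: "010001101000111101000"  (len 21)
t=20: "10001101000111101000"  (len 20)
t=21: "0001101000111101000110"  (len 22)
t=22: "001101000111101000110"  (len 21)

21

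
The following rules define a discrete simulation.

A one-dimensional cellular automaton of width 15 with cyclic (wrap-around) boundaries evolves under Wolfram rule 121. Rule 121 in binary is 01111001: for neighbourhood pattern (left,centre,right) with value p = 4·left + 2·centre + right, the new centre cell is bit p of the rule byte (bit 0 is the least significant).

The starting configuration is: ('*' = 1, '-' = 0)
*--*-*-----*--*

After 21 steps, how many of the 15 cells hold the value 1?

t=0: *--*-*-----*--*
t=1: **--*-****--*-*
t=2: -**--**--**--**
t=3: ****-***-***-**
t=4: ---***-***-***-
t=5: **-*-***-***-**
t=6: -**-**-***-***-
t=7: -*******-***-**
t=8: **-----***-****
t=9: -*****-*-***---
t=10: -*---**-**-****
t=11: *-**-*******--*
t=12: ******-----**-*
t=13: -----*****-****
t=14: ****-*---***--*
t=15: ---**-**-*-**-*
t=16: **-******-****-
t=17: ****----***--**
t=18: ---****-*-**-*-
t=19: **-*--**-****-*
t=20: -**-*-****--***
t=21: ****-**--**-*-*

10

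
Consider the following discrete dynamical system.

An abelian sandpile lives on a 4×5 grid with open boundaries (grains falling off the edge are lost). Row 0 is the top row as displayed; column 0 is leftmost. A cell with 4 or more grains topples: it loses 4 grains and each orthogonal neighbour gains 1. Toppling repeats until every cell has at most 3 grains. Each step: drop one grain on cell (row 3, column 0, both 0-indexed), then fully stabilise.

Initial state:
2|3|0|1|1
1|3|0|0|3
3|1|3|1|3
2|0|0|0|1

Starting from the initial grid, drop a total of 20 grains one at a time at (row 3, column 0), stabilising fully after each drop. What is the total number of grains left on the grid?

29

k=0  2|3|0|1|1
1|3|0|0|3
3|1|3|1|3
2|0|0|0|1
k=1  2|3|0|1|1
1|3|0|0|3
3|1|3|1|3
3|0|0|0|1
k=2  2|3|0|1|1
2|3|0|0|3
0|2|3|1|3
1|1|0|0|1
k=3  2|3|0|1|1
2|3|0|0|3
0|2|3|1|3
2|1|0|0|1
k=4  2|3|0|1|1
2|3|0|0|3
0|2|3|1|3
3|1|0|0|1
k=5  2|3|0|1|1
2|3|0|0|3
1|2|3|1|3
0|2|0|0|1
k=6  2|3|0|1|1
2|3|0|0|3
1|2|3|1|3
1|2|0|0|1
k=7  2|3|0|1|1
2|3|0|0|3
1|2|3|1|3
2|2|0|0|1
k=8  2|3|0|1|1
2|3|0|0|3
1|2|3|1|3
3|2|0|0|1
k=9  2|3|0|1|1
2|3|0|0|3
2|2|3|1|3
0|3|0|0|1
k=10  2|3|0|1|1
2|3|0|0|3
2|2|3|1|3
1|3|0|0|1
k=11  2|3|0|1|1
2|3|0|0|3
2|2|3|1|3
2|3|0|0|1
k=12  2|3|0|1|1
2|3|0|0|3
2|2|3|1|3
3|3|0|0|1
k=13  2|3|0|1|1
2|3|0|0|3
3|3|3|1|3
1|0|1|0|1
k=14  2|3|0|1|1
2|3|0|0|3
3|3|3|1|3
2|0|1|0|1
k=15  2|3|0|1|1
2|3|0|0|3
3|3|3|1|3
3|0|1|0|1
k=16  0|1|1|1|1
1|2|2|0|3
2|2|0|2|3
1|2|2|0|1
k=17  0|1|1|1|1
1|2|2|0|3
2|2|0|2|3
2|2|2|0|1
k=18  0|1|1|1|1
1|2|2|0|3
2|2|0|2|3
3|2|2|0|1
k=19  0|1|1|1|1
1|2|2|0|3
3|2|0|2|3
0|3|2|0|1
k=20  0|1|1|1|1
1|2|2|0|3
3|2|0|2|3
1|3|2|0|1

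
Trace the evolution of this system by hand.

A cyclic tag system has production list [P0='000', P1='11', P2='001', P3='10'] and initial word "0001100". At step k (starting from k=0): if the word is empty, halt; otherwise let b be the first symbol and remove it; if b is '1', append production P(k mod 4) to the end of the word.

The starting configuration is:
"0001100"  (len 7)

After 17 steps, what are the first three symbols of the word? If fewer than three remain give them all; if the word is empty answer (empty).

(empty)

[0] "0001100"  (len 7)
[1] "001100"  (len 6)
[2] "01100"  (len 5)
[3] "1100"  (len 4)
[4] "10010"  (len 5)
[5] "0010000"  (len 7)
[6] "010000"  (len 6)
[7] "10000"  (len 5)
[8] "000010"  (len 6)
[9] "00010"  (len 5)
[10] "0010"  (len 4)
[11] "010"  (len 3)
[12] "10"  (len 2)
[13] "0000"  (len 4)
[14] "000"  (len 3)
[15] "00"  (len 2)
[16] "0"  (len 1)
[17] (halted — word empty)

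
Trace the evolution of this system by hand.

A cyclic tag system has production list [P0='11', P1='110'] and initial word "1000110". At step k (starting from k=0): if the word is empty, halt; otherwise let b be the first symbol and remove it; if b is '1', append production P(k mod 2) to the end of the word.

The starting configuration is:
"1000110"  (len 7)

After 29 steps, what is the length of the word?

0) "1000110"  (len 7)
1) "00011011"  (len 8)
2) "0011011"  (len 7)
3) "011011"  (len 6)
4) "11011"  (len 5)
5) "101111"  (len 6)
6) "01111110"  (len 8)
7) "1111110"  (len 7)
8) "111110110"  (len 9)
9) "1111011011"  (len 10)
10) "111011011110"  (len 12)
11) "1101101111011"  (len 13)
12) "101101111011110"  (len 15)
13) "0110111101111011"  (len 16)
14) "110111101111011"  (len 15)
15) "1011110111101111"  (len 16)
16) "011110111101111110"  (len 18)
17) "11110111101111110"  (len 17)
18) "1110111101111110110"  (len 19)
19) "11011110111111011011"  (len 20)
20) "1011110111111011011110"  (len 22)
21) "01111011111101101111011"  (len 23)
22) "1111011111101101111011"  (len 22)
23) "11101111110110111101111"  (len 23)
24) "1101111110110111101111110"  (len 25)
25) "10111111011011110111111011"  (len 26)
26) "0111111011011110111111011110"  (len 28)
27) "111111011011110111111011110"  (len 27)
28) "11111011011110111111011110110"  (len 29)
29) "111101101111011111101111011011"  (len 30)

30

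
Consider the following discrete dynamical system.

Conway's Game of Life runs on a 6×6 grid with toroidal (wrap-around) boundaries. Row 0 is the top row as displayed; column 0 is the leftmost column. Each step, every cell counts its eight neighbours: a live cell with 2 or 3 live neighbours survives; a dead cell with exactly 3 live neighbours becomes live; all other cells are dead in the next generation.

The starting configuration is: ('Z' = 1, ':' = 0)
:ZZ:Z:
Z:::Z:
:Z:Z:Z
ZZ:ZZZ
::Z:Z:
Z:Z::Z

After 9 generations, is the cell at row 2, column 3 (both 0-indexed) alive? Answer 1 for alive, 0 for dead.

0) :ZZ:Z:
Z:::Z:
:Z:Z:Z
ZZ:ZZZ
::Z:Z:
Z:Z::Z
1) ::Z:Z:
Z:::Z:
:Z:Z::
:Z::::
::Z:::
Z:Z:ZZ
2) Z:::Z:
:ZZ:ZZ
ZZZ:::
:Z::::
Z:ZZ:Z
::Z:ZZ
3) Z:Z:::
::Z:Z:
:::Z:Z
:::Z:Z
Z:ZZ:Z
::Z:::
4) ::Z:::
:ZZ:ZZ
::ZZ:Z
:::Z:Z
ZZZZ:Z
Z:Z::Z
5) ::Z:Z:
ZZ::ZZ
:Z:::Z
:::::Z
:::Z::
::::ZZ
6) :Z::::
:ZZZZ:
:Z::::
Z:::Z:
:::::Z
::::ZZ
7) ZZ:::Z
ZZ:Z::
ZZ::ZZ
Z::::Z
Z:::::
Z:::ZZ
8) ::Z:::
::::::
::Z:Z:
::::Z:
:Z::Z:
::::Z:
9) ::::::
:::Z::
:::Z::
::::ZZ
:::ZZZ
:::Z::

1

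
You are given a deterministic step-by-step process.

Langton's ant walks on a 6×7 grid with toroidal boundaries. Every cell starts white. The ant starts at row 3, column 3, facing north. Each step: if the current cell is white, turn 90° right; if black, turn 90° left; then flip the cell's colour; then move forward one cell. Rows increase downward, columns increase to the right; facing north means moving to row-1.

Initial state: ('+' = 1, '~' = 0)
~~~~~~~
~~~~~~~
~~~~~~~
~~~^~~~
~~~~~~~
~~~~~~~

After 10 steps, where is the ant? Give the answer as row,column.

k=0  ~~~~~~~
~~~~~~~
~~~~~~~
~~~^~~~
~~~~~~~
~~~~~~~
k=1  ~~~~~~~
~~~~~~~
~~~~~~~
~~~+>~~
~~~~~~~
~~~~~~~
k=2  ~~~~~~~
~~~~~~~
~~~~~~~
~~~++~~
~~~~v~~
~~~~~~~
k=3  ~~~~~~~
~~~~~~~
~~~~~~~
~~~++~~
~~~<+~~
~~~~~~~
k=4  ~~~~~~~
~~~~~~~
~~~~~~~
~~~^+~~
~~~++~~
~~~~~~~
k=5  ~~~~~~~
~~~~~~~
~~~~~~~
~~<~+~~
~~~++~~
~~~~~~~
k=6  ~~~~~~~
~~~~~~~
~~^~~~~
~~+~+~~
~~~++~~
~~~~~~~
k=7  ~~~~~~~
~~~~~~~
~~+>~~~
~~+~+~~
~~~++~~
~~~~~~~
k=8  ~~~~~~~
~~~~~~~
~~++~~~
~~+v+~~
~~~++~~
~~~~~~~
k=9  ~~~~~~~
~~~~~~~
~~++~~~
~~<++~~
~~~++~~
~~~~~~~
k=10  ~~~~~~~
~~~~~~~
~~++~~~
~~~++~~
~~v++~~
~~~~~~~

4,2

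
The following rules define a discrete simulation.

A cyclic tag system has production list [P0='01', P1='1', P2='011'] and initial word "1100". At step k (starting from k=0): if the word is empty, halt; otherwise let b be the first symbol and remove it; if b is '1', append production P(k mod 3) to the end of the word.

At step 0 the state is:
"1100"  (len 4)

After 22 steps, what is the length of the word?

step 0: "1100"  (len 4)
step 1: "10001"  (len 5)
step 2: "00011"  (len 5)
step 3: "0011"  (len 4)
step 4: "011"  (len 3)
step 5: "11"  (len 2)
step 6: "1011"  (len 4)
step 7: "01101"  (len 5)
step 8: "1101"  (len 4)
step 9: "101011"  (len 6)
step 10: "0101101"  (len 7)
step 11: "101101"  (len 6)
step 12: "01101011"  (len 8)
step 13: "1101011"  (len 7)
step 14: "1010111"  (len 7)
step 15: "010111011"  (len 9)
step 16: "10111011"  (len 8)
step 17: "01110111"  (len 8)
step 18: "1110111"  (len 7)
step 19: "11011101"  (len 8)
step 20: "10111011"  (len 8)
step 21: "0111011011"  (len 10)
step 22: "111011011"  (len 9)

9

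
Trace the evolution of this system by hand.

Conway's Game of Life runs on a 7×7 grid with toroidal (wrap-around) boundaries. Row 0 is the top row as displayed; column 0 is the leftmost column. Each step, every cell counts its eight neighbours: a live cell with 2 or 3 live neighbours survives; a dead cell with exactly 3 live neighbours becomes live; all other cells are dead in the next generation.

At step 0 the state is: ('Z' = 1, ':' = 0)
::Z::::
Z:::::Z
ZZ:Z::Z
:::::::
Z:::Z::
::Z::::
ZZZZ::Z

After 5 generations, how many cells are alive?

t=0: ::Z::::
Z:::::Z
ZZ:Z::Z
:::::::
Z:::Z::
::Z::::
ZZZZ::Z
t=1: ::ZZ:::
::Z:::Z
:Z::::Z
:Z::::Z
:::::::
::Z:::Z
Z::Z:::
t=2: :ZZZ:::
ZZZZ:::
:ZZ::ZZ
:::::::
Z::::::
:::::::
:Z:Z:::
t=3: ::::Z::
::::Z:Z
:::Z::Z
ZZ::::Z
:::::::
:::::::
:Z:Z:::
t=4: :::ZZZ:
:::ZZ::
::::::Z
Z:::::Z
Z::::::
:::::::
:::::::
t=5: :::Z:Z:
:::Z:::
Z::::ZZ
Z:::::Z
Z:::::Z
:::::::
::::Z::

11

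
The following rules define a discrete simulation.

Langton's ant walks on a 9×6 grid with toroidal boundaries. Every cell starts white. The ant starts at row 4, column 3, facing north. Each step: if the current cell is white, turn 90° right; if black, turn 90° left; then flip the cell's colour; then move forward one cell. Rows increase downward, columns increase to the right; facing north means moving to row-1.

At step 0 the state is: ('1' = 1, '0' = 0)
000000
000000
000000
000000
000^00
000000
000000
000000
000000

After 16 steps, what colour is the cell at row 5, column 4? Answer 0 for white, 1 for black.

[0] 000000
000000
000000
000000
000^00
000000
000000
000000
000000
[1] 000000
000000
000000
000000
0001>0
000000
000000
000000
000000
[2] 000000
000000
000000
000000
000110
0000v0
000000
000000
000000
[3] 000000
000000
000000
000000
000110
000<10
000000
000000
000000
[4] 000000
000000
000000
000000
000^10
000110
000000
000000
000000
[5] 000000
000000
000000
000000
00<010
000110
000000
000000
000000
[6] 000000
000000
000000
00^000
001010
000110
000000
000000
000000
[7] 000000
000000
000000
001>00
001010
000110
000000
000000
000000
[8] 000000
000000
000000
001100
001v10
000110
000000
000000
000000
[9] 000000
000000
000000
001100
00<110
000110
000000
000000
000000
[10] 000000
000000
000000
001100
000110
00v110
000000
000000
000000
[11] 000000
000000
000000
001100
000110
0<1110
000000
000000
000000
[12] 000000
000000
000000
001100
0^0110
011110
000000
000000
000000
[13] 000000
000000
000000
001100
01>110
011110
000000
000000
000000
[14] 000000
000000
000000
001100
011110
01v110
000000
000000
000000
[15] 000000
000000
000000
001100
011110
010>10
000000
000000
000000
[16] 000000
000000
000000
001100
011^10
010010
000000
000000
000000

1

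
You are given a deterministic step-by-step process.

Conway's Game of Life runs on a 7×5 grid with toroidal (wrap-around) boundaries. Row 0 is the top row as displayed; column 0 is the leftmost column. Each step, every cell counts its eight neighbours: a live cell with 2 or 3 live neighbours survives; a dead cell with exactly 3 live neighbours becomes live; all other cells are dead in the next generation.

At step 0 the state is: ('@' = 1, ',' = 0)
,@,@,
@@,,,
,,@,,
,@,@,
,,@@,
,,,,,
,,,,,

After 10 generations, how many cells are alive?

7

gen 0: ,@,@,
@@,,,
,,@,,
,@,@,
,,@@,
,,,,,
,,,,,
gen 1: @@@,,
@@,,,
@,@,,
,@,@,
,,@@,
,,,,,
,,,,,
gen 2: @,@,,
,,,,@
@,@,@
,@,@@
,,@@,
,,,,,
,@,,,
gen 3: @@,,,
,,,,@
,@@,,
,@,,,
,,@@@
,,@,,
,@,,,
gen 4: @@,,,
,,@,,
@@@,,
@@,,,
,@@@,
,@@,,
@@@,,
gen 5: @,,,,
,,@,,
@,@,,
,,,@@
,,,@,
,,,,,
,,,,,
gen 6: ,,,,,
,,,,,
,@@,@
,,@@@
,,,@@
,,,,,
,,,,,
gen 7: ,,,,,
,,,,,
@@@,@
,@,,,
,,@,@
,,,,,
,,,,,
gen 8: ,,,,,
@@,,,
@@@,,
,,,,@
,,,,,
,,,,,
,,,,,
gen 9: ,,,,,
@,@,,
,,@,@
@@,,,
,,,,,
,,,,,
,,,,,
gen 10: ,,,,,
,@,@,
,,@@@
@@,,,
,,,,,
,,,,,
,,,,,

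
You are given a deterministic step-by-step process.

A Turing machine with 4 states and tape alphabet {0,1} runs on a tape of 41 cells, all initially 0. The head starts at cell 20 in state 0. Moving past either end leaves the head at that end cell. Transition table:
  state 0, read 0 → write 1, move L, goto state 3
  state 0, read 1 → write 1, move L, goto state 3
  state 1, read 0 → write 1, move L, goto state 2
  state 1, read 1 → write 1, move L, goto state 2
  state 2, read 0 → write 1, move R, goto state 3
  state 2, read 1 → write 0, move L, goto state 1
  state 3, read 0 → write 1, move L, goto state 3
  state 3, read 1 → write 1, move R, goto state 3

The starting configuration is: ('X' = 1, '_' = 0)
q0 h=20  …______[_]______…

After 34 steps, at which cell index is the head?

k=0  q0 h=20  …______[_]______…
k=1  q3 h=19  …______[_]X_____…
k=2  q3 h=18  …______[_]XX____…
k=3  q3 h=17  …______[_]XXX___…
k=4  q3 h=16  …______[_]XXXX__…
k=5  q3 h=15  …______[_]XXXXX_…
k=6  q3 h=14  …______[_]XXXXXX…
k=7  q3 h=13  …______[_]XXXXXX…
k=8  q3 h=12  …______[_]XXXXXX…
k=9  q3 h=11  …______[_]XXXXXX…
k=10  q3 h=10  …______[_]XXXXXX…
k=11  q3 h= 9  …______[_]XXXXXX…
k=12  q3 h= 8  …______[_]XXXXXX…
k=13  q3 h= 7  …______[_]XXXXXX…
k=14  q3 h= 6  |______[_]XXXXXX…
k=15  q3 h= 5  |_____[_]XXXXXX…
k=16  q3 h= 4  |____[_]XXXXXX…
k=17  q3 h= 3  |___[_]XXXXXX…
k=18  q3 h= 2  |__[_]XXXXXX…
k=19  q3 h= 1  |_[_]XXXXXX…
k=20  q3 h= 0  |[_]XXXXXX…
k=21  q3 h= 0  |[X]XXXXXX…
k=22  q3 h= 1  |X[X]XXXXXX…
k=23  q3 h= 2  |XX[X]XXXXXX…
k=24  q3 h= 3  |XXX[X]XXXXXX…
k=25  q3 h= 4  |XXXX[X]XXXXXX…
k=26  q3 h= 5  |XXXXX[X]XXXXXX…
k=27  q3 h= 6  |XXXXXX[X]XXXXXX…
k=28  q3 h= 7  …XXXXXX[X]XXXXXX…
k=29  q3 h= 8  …XXXXXX[X]XXXXXX…
k=30  q3 h= 9  …XXXXXX[X]XXXXXX…
k=31  q3 h=10  …XXXXXX[X]XXXXXX…
k=32  q3 h=11  …XXXXXX[X]XXXXXX…
k=33  q3 h=12  …XXXXXX[X]XXXXXX…
k=34  q3 h=13  …XXXXXX[X]XXXXXX…

13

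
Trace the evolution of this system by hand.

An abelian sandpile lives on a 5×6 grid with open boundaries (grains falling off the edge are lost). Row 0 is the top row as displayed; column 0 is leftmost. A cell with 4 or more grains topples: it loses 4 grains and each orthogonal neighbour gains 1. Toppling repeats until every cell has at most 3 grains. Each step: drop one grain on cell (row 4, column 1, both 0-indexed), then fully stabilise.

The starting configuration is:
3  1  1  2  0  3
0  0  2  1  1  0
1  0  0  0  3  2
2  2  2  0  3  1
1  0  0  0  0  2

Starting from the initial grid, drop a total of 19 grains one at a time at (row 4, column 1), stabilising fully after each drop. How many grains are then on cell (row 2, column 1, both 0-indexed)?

2

step 0: 3  1  1  2  0  3
0  0  2  1  1  0
1  0  0  0  3  2
2  2  2  0  3  1
1  0  0  0  0  2
step 1: 3  1  1  2  0  3
0  0  2  1  1  0
1  0  0  0  3  2
2  2  2  0  3  1
1  1  0  0  0  2
step 2: 3  1  1  2  0  3
0  0  2  1  1  0
1  0  0  0  3  2
2  2  2  0  3  1
1  2  0  0  0  2
step 3: 3  1  1  2  0  3
0  0  2  1  1  0
1  0  0  0  3  2
2  2  2  0  3  1
1  3  0  0  0  2
step 4: 3  1  1  2  0  3
0  0  2  1  1  0
1  0  0  0  3  2
2  3  2  0  3  1
2  0  1  0  0  2
step 5: 3  1  1  2  0  3
0  0  2  1  1  0
1  0  0  0  3  2
2  3  2  0  3  1
2  1  1  0  0  2
step 6: 3  1  1  2  0  3
0  0  2  1  1  0
1  0  0  0  3  2
2  3  2  0  3  1
2  2  1  0  0  2
step 7: 3  1  1  2  0  3
0  0  2  1  1  0
1  0  0  0  3  2
2  3  2  0  3  1
2  3  1  0  0  2
step 8: 3  1  1  2  0  3
0  0  2  1  1  0
1  1  0  0  3  2
3  0  3  0  3  1
3  1  2  0  0  2
step 9: 3  1  1  2  0  3
0  0  2  1  1  0
1  1  0  0  3  2
3  0  3  0  3  1
3  2  2  0  0  2
step 10: 3  1  1  2  0  3
0  0  2  1  1  0
1  1  0  0  3  2
3  0  3  0  3  1
3  3  2  0  0  2
step 11: 3  1  1  2  0  3
0  0  2  1  1  0
2  1  0  0  3  2
0  2  3  0  3  1
1  1  3  0  0  2
step 12: 3  1  1  2  0  3
0  0  2  1  1  0
2  1  0  0  3  2
0  2  3  0  3  1
1  2  3  0  0  2
step 13: 3  1  1  2  0  3
0  0  2  1  1  0
2  1  0  0  3  2
0  2  3  0  3  1
1  3  3  0  0  2
step 14: 3  1  1  2  0  3
0  0  2  1  1  0
2  2  1  0  3  2
1  0  1  1  3  1
2  2  1  1  0  2
step 15: 3  1  1  2  0  3
0  0  2  1  1  0
2  2  1  0  3  2
1  0  1  1  3  1
2  3  1  1  0  2
step 16: 3  1  1  2  0  3
0  0  2  1  1  0
2  2  1  0  3  2
1  1  1  1  3  1
3  0  2  1  0  2
step 17: 3  1  1  2  0  3
0  0  2  1  1  0
2  2  1  0  3  2
1  1  1  1  3  1
3  1  2  1  0  2
step 18: 3  1  1  2  0  3
0  0  2  1  1  0
2  2  1  0  3  2
1  1  1  1  3  1
3  2  2  1  0  2
step 19: 3  1  1  2  0  3
0  0  2  1  1  0
2  2  1  0  3  2
1  1  1  1  3  1
3  3  2  1  0  2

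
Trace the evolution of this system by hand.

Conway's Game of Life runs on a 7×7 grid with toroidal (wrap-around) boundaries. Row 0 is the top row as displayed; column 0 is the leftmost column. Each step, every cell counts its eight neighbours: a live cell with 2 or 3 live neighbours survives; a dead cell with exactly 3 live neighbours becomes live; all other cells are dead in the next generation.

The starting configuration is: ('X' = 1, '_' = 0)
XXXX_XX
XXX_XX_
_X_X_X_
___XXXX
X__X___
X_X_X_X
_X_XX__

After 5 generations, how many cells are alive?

gen 0: XXXX_XX
XXX_XX_
_X_X_X_
___XXXX
X__X___
X_X_X_X
_X_XX__
gen 1: _______
_______
_X_____
X__X_XX
XXX____
X_X_XXX
_______
gen 2: _______
_______
X_____X
______X
__X____
X_XX_XX
_____XX
gen 3: _______
_______
X_____X
X_____X
XXXX_X_
XXXXXX_
X___XX_
gen 4: _______
_______
X_____X
__X__X_
_____X_
_______
X_X__X_
gen 5: _______
_______
______X
_____X_
_______
______X
_______

3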